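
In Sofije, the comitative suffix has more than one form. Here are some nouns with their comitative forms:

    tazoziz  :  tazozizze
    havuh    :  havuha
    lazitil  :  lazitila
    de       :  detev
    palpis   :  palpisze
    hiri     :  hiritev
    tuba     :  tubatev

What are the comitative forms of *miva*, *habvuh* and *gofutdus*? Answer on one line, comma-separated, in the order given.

mivatev, habvuha, gofutdusze

Looking at the final sound of each stem: -ze when the stem ends in a sibilant (*tazoziz*, *palpis*); -a when the stem ends in a non-sibilant consonant (*havuh*, *lazitil*); -tev when the stem ends in a vowel (*de*, *hiri*, *tuba*).
*miva* — final sound /a/ (a vowel) → -tev → *mivatev*.
*habvuh* — final sound /h/ (a non-sibilant consonant) → -a → *habvuha*.
The final sound of *gofutdus* is /s/, which is a sibilant, so the suffix is -ze, giving *gofutdusze*.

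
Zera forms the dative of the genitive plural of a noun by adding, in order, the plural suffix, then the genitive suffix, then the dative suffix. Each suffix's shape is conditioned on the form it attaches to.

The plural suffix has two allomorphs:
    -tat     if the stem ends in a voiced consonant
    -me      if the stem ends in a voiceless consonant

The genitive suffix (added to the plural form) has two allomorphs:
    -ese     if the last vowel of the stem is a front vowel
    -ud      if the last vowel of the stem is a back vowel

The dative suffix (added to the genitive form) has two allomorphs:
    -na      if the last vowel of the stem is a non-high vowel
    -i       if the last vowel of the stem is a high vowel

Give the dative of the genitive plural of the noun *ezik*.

ezikmeesena

*ezik* — final consonant /k/ (voiceless) → -me → *ezikme*.
The plural form *ezikme*: last vowel = /e/, a front vowel → -ese → *ezikmeese*.
The last vowel of the genitive form *ezikmeese* is /e/, which is a non-high vowel, so the dative suffix is -na, giving *ezikmeesena*.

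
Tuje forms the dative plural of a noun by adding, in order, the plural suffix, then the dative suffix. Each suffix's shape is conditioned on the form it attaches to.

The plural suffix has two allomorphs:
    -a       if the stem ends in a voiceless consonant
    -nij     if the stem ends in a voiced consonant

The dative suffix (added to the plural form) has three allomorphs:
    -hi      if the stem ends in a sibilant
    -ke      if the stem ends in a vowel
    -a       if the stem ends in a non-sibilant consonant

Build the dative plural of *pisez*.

piseznija

*pisez* — final consonant /z/ (voiced) → -nij → *piseznij*.
The plural form *piseznij* — final sound /j/ (a non-sibilant consonant) → -a → *piseznija*.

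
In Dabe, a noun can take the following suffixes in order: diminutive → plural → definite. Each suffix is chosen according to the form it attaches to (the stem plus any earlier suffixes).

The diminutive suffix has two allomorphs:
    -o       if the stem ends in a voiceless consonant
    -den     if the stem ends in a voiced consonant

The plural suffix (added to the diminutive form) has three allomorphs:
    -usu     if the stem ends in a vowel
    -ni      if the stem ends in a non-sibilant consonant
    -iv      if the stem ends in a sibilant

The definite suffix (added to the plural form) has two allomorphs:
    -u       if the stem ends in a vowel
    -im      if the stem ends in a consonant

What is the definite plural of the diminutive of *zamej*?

zamejdenniu

Since the final consonant of *zamej* is /j/ (voiced), it takes -den, giving *zamejden*.
The final sound of the diminutive form *zamejden* is /n/, which is a non-sibilant consonant, so the plural suffix is -ni, giving *zamejdenni*.
The plural form *zamejdenni* — final sound /i/ (a vowel) → -u → *zamejdenniu*.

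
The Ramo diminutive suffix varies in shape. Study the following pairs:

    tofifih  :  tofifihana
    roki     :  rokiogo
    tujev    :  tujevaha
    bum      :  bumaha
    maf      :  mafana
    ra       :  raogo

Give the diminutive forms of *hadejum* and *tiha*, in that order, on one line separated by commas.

hadejumaha, tihaogo

The pattern is voicing of the final sound: -ana when the stem ends in a voiceless consonant (*tofifih*, *maf*); -aha when the stem ends in a voiced consonant (*tujev*, *bum*); -ogo when the stem ends in a vowel (*roki*, *ra*).
The final sound of *hadejum* is /m/, which is a voiced consonant, so the suffix is -aha, giving *hadejumaha*.
*tiha* — final sound /a/ (a vowel) → -ogo → *tihaogo*.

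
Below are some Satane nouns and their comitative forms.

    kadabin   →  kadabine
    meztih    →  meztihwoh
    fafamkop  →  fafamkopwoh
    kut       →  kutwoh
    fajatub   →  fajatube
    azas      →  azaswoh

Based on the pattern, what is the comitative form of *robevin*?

robevine

The pattern is voicing of the final consonant: -woh when the stem ends in a voiceless consonant (*meztih*, *fafamkop*, *kut*, *azas*); -e when the stem ends in a voiced consonant (*kadabin*, *fajatub*).
The final consonant of *robevin* is /n/, which is voiced, so the suffix is -e, giving *robevine*.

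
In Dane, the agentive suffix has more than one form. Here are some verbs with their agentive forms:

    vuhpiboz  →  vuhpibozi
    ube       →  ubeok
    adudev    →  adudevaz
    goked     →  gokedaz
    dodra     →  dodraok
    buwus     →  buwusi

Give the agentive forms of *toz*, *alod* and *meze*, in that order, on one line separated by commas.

tozi, alodaz, mezeok

The alternation tracks the final sound of the stem — -i when the stem ends in a sibilant (*vuhpiboz*, *buwus*); -az when the stem ends in a non-sibilant consonant (*adudev*, *goked*); -ok when the stem ends in a vowel (*ube*, *dodra*).
The final sound of *toz* is /z/, which is a sibilant, so the suffix is -i, giving *tozi*.
*alod*: final sound = /d/, a non-sibilant consonant → -az → *alodaz*.
Since the final sound of *meze* is /e/ (a vowel), it takes -ok, giving *mezeok*.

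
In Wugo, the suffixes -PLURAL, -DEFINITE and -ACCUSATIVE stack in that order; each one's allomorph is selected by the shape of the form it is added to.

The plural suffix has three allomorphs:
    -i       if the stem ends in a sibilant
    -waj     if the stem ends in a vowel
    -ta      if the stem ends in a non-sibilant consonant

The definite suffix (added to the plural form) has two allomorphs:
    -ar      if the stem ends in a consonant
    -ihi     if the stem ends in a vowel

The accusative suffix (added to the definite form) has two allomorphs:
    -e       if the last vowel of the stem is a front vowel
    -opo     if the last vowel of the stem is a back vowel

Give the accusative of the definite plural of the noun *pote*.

potewajaropo

The final sound of *pote* is /e/, which is a vowel, so the plural suffix is -waj, giving *potewaj*.
The plural form *potewaj*: final sound = /j/, a consonant → -ar → *potewajar*.
The definite form *potewajar*: last vowel = /a/, a back vowel → -opo → *potewajaropo*.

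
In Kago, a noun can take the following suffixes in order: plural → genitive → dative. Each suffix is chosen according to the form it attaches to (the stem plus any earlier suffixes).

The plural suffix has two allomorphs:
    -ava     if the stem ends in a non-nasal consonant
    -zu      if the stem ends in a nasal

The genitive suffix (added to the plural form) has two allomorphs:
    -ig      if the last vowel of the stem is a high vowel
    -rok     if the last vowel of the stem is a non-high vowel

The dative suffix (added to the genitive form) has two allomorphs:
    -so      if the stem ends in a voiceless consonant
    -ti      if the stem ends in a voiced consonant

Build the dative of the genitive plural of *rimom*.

*rimom* — final consonant /m/ (a nasal) → -zu → *rimomzu*.
The plural form *rimomzu* — last vowel /u/ (a high vowel) → -ig → *rimomzuig*.
The genitive form *rimomzuig* — final consonant /g/ (voiced) → -ti → *rimomzuigti*.

rimomzuigti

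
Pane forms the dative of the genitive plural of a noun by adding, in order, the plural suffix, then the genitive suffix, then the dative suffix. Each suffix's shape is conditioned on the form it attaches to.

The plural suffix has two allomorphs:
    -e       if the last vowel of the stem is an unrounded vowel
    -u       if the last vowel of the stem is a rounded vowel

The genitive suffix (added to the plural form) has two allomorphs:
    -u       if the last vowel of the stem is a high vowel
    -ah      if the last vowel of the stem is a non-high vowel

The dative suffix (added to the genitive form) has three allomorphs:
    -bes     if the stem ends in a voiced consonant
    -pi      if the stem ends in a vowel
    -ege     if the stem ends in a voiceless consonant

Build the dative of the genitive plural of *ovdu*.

Since the last vowel of *ovdu* is /u/ (a rounded vowel), it takes -u, giving *ovduu*.
Since the last vowel of the plural form *ovduu* is /u/ (a high vowel), it takes -u, giving *ovduuu*.
The genitive form *ovduuu*: final sound = /u/, a vowel → -pi → *ovduuupi*.

ovduuupi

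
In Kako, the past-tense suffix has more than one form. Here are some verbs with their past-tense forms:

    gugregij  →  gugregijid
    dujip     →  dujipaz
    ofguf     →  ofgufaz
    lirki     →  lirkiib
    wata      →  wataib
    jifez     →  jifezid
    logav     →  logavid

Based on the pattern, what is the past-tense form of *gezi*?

geziib

The suffix is conditioned by the final sound: -az when the stem ends in a voiceless consonant (*dujip*, *ofguf*); -id when the stem ends in a voiced consonant (*gugregij*, *jifez*, *logav*); -ib when the stem ends in a vowel (*lirki*, *wata*).
The final sound of *gezi* is /i/, which is a vowel, so the suffix is -ib, giving *geziib*.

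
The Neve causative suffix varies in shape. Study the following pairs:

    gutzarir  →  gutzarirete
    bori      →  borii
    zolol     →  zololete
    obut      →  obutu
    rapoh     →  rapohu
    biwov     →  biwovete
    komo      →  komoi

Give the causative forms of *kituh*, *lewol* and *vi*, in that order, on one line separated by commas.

The suffix is conditioned by the final sound: -u when the stem ends in a voiceless consonant (*obut*, *rapoh*); -ete when the stem ends in a voiced consonant (*gutzarir*, *zolol*, *biwov*); -i when the stem ends in a vowel (*bori*, *komo*).
The final sound of *kituh* is /h/, which is a voiceless consonant, so the suffix is -u, giving *kituhu*.
Since the final sound of *lewol* is /l/ (a voiced consonant), it takes -ete, giving *lewolete*.
*vi*: final sound = /i/, a vowel → -i → *vii*.

kituhu, lewolete, vii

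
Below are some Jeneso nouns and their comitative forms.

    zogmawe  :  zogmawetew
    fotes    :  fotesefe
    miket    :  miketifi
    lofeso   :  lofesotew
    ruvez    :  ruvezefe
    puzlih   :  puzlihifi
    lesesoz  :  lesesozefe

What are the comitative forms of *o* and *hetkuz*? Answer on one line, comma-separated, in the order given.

The suffix is conditioned by the final sound: -efe when the stem ends in a sibilant (*fotes*, *ruvez*, *lesesoz*); -ifi when the stem ends in a non-sibilant consonant (*miket*, *puzlih*); -tew when the stem ends in a vowel (*zogmawe*, *lofeso*).
Since the final sound of *o* is /o/ (a vowel), it takes -tew, giving *otew*.
*hetkuz* — final sound /z/ (a sibilant) → -efe → *hetkuzefe*.

otew, hetkuzefe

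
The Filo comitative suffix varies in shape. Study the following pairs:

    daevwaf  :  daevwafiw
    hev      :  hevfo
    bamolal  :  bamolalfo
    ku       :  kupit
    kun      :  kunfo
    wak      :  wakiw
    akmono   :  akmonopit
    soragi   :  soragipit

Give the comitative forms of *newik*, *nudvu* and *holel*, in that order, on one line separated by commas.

newikiw, nudvupit, holelfo

Looking at the final sound of each stem: -iw when the stem ends in a voiceless consonant (*daevwaf*, *wak*); -fo when the stem ends in a voiced consonant (*hev*, *bamolal*, *kun*); -pit when the stem ends in a vowel (*ku*, *akmono*, *soragi*).
The final sound of *newik* is /k/, which is a voiceless consonant, so the suffix is -iw, giving *newikiw*.
*nudvu* — final sound /u/ (a vowel) → -pit → *nudvupit*.
*holel* — final sound /l/ (a voiced consonant) → -fo → *holelfo*.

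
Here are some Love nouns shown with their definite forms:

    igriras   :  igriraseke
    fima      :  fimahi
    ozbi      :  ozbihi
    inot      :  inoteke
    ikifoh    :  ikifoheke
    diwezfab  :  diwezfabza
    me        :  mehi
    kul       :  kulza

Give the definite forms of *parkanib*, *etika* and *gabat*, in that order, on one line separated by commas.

parkanibza, etikahi, gabateke

The pattern is voicing of the final sound: -eke when the stem ends in a voiceless consonant (*igriras*, *inot*, *ikifoh*); -za when the stem ends in a voiced consonant (*diwezfab*, *kul*); -hi when the stem ends in a vowel (*fima*, *ozbi*, *me*).
*parkanib* — final sound /b/ (a voiced consonant) → -za → *parkanibza*.
Since the final sound of *etika* is /a/ (a vowel), it takes -hi, giving *etikahi*.
The final sound of *gabat* is /t/, which is a voiceless consonant, so the suffix is -eke, giving *gabateke*.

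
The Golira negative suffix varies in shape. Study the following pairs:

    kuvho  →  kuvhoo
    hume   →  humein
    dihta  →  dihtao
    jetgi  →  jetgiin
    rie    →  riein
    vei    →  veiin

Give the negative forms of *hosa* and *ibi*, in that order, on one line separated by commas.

The pattern is front/back vowel harmony: -in when the last vowel of the stem is a front vowel (*hume*, *jetgi*, *rie*, *vei*); -o when the last vowel of the stem is a back vowel (*kuvho*, *dihta*).
*hosa* — last vowel /a/ (a back vowel) → -o → *hosao*.
*ibi* — last vowel /i/ (a front vowel) → -in → *ibiin*.

hosao, ibiin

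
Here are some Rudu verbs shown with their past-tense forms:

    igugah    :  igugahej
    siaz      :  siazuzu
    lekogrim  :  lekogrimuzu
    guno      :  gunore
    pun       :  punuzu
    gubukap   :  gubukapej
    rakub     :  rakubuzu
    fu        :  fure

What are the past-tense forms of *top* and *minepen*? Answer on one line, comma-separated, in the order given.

topej, minepenuzu

The suffix is conditioned by the final sound: -ej when the stem ends in a voiceless consonant (*igugah*, *gubukap*); -uzu when the stem ends in a voiced consonant (*siaz*, *lekogrim*, *pun*, *rakub*); -re when the stem ends in a vowel (*guno*, *fu*).
The final sound of *top* is /p/, which is a voiceless consonant, so the suffix is -ej, giving *topej*.
The final sound of *minepen* is /n/, which is a voiced consonant, so the suffix is -uzu, giving *minepenuzu*.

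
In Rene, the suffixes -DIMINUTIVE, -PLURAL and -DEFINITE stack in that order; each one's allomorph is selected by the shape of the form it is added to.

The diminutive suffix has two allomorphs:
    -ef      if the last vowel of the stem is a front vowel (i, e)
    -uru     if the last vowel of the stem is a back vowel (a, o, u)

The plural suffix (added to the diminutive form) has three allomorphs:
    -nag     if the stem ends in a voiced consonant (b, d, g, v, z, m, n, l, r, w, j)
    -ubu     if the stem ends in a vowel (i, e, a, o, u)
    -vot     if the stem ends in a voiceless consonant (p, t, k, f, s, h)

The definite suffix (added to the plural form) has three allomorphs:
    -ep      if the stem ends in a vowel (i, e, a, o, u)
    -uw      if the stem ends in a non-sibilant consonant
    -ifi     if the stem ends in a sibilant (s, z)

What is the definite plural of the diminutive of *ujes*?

ujesefvotuw

*ujes*: last vowel = /e/, a front vowel → -ef → *ujesef*.
The diminutive form *ujesef*: final sound = /f/, a voiceless consonant → -vot → *ujesefvot*.
Since the final sound of the plural form *ujesefvot* is /t/ (a non-sibilant consonant), it takes -uw, giving *ujesefvotuw*.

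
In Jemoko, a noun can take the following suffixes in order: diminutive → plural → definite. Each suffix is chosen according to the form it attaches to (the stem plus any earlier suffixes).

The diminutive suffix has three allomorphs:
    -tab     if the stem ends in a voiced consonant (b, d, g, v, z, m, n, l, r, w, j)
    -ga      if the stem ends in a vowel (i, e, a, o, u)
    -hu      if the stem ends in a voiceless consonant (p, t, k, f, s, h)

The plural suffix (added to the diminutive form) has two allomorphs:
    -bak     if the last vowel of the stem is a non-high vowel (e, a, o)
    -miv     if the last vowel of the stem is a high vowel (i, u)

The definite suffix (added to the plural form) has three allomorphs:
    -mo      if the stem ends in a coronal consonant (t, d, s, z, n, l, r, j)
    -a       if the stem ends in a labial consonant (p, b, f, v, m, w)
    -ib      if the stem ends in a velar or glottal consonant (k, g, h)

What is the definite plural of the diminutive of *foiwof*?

foiwofhumiva

The final sound of *foiwof* is /f/, which is a voiceless consonant, so the diminutive suffix is -hu, giving *foiwofhu*.
The diminutive form *foiwofhu* — last vowel /u/ (a high vowel) → -miv → *foiwofhumiv*.
The final consonant of the plural form *foiwofhumiv* is /v/, which is labial, so the definite suffix is -a, giving *foiwofhumiva*.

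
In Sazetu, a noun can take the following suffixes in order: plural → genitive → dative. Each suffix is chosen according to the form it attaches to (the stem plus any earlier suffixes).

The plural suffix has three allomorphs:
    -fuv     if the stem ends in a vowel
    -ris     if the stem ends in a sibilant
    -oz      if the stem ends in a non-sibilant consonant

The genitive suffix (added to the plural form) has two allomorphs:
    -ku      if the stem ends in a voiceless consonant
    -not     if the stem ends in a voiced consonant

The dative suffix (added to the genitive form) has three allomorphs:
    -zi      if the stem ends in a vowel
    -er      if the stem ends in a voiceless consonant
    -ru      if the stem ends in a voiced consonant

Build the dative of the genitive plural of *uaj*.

*uaj*: final sound = /j/, a non-sibilant consonant → -oz → *uajoz*.
The plural form *uajoz*: final consonant = /z/, voiced → -not → *uajoznot*.
The genitive form *uajoznot* — final sound /t/ (a voiceless consonant) → -er → *uajoznoter*.

uajoznoter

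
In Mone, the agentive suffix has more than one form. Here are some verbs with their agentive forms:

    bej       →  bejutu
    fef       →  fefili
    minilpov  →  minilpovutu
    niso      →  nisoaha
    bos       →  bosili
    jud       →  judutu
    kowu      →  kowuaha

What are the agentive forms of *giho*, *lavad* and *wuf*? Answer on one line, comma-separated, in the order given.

The pattern is voicing of the final sound: -ili when the stem ends in a voiceless consonant (*fef*, *bos*); -utu when the stem ends in a voiced consonant (*bej*, *minilpov*, *jud*); -aha when the stem ends in a vowel (*niso*, *kowu*).
The final sound of *giho* is /o/, which is a vowel, so the suffix is -aha, giving *gihoaha*.
Since the final sound of *lavad* is /d/ (a voiced consonant), it takes -utu, giving *lavadutu*.
The final sound of *wuf* is /f/, which is a voiceless consonant, so the suffix is -ili, giving *wufili*.

gihoaha, lavadutu, wufili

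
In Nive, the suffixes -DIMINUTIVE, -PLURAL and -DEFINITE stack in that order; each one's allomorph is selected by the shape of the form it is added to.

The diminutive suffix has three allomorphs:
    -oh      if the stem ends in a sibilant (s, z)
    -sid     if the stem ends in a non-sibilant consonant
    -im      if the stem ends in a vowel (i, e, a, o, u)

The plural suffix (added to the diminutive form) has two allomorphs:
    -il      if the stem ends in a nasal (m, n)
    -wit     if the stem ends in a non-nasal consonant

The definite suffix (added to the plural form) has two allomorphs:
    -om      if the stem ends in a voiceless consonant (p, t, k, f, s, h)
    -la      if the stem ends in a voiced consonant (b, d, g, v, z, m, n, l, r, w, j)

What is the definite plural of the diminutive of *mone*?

moneimilla

*mone* — final sound /e/ (a vowel) → -im → *moneim*.
Since the final consonant of the diminutive form *moneim* is /m/ (a nasal), it takes -il, giving *moneimil*.
Since the final consonant of the plural form *moneimil* is /l/ (voiced), it takes -la, giving *moneimilla*.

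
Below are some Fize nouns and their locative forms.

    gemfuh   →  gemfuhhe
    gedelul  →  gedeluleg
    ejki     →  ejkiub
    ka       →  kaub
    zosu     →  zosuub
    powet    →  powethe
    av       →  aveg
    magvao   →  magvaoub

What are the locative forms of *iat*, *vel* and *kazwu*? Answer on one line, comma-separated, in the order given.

iathe, veleg, kazwuub

The suffix is conditioned by the final sound: -he when the stem ends in a voiceless consonant (*gemfuh*, *powet*); -eg when the stem ends in a voiced consonant (*gedelul*, *av*); -ub when the stem ends in a vowel (*ejki*, *ka*, *zosu*, *magvao*).
*iat*: final sound = /t/, a voiceless consonant → -he → *iathe*.
Since the final sound of *vel* is /l/ (a voiced consonant), it takes -eg, giving *veleg*.
*kazwu*: final sound = /u/, a vowel → -ub → *kazwuub*.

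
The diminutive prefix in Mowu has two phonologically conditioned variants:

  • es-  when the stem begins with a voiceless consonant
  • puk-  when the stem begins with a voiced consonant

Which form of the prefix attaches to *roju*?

puk-

The first consonant of *roju* is /r/, which is voiced, so the prefix is puk-.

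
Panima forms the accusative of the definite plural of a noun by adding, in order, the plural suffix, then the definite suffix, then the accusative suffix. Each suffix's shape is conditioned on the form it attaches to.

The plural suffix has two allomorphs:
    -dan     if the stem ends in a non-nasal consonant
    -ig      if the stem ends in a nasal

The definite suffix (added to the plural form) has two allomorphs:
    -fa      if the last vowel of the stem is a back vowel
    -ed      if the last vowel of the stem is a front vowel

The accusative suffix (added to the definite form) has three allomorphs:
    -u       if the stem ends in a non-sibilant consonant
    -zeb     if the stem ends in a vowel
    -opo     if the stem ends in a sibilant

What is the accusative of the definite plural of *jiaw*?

*jiaw* — final consonant /w/ (non-nasal) → -dan → *jiawdan*.
The plural form *jiawdan*: last vowel = /a/, a back vowel → -fa → *jiawdanfa*.
The definite form *jiawdanfa* — final sound /a/ (a vowel) → -zeb → *jiawdanfazeb*.

jiawdanfazeb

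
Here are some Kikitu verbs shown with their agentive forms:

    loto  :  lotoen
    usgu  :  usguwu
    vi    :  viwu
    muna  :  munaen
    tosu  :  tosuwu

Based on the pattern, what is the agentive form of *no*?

The pattern is height harmony: -wu when the last vowel of the stem is a high vowel (*usgu*, *vi*, *tosu*); -en when the last vowel of the stem is a non-high vowel (*loto*, *muna*).
Since the last vowel of *no* is /o/ (a non-high vowel), it takes -en, giving *noen*.

noen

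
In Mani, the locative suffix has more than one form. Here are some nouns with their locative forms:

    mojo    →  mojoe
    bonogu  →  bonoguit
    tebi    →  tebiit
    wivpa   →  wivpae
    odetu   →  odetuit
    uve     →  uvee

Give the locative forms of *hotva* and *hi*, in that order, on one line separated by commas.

hotvae, hiit

The pattern is height harmony: -it when the last vowel of the stem is a high vowel (*bonogu*, *tebi*, *odetu*); -e when the last vowel of the stem is a non-high vowel (*mojo*, *wivpa*, *uve*).
*hotva*: last vowel = /a/, a non-high vowel → -e → *hotvae*.
The last vowel of *hi* is /i/, which is a high vowel, so the suffix is -it, giving *hiit*.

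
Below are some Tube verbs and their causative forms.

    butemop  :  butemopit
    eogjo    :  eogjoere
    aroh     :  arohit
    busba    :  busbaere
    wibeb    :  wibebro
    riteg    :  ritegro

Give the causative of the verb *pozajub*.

The suffix is conditioned by the final sound: -it when the stem ends in a voiceless consonant (*butemop*, *aroh*); -ro when the stem ends in a voiced consonant (*wibeb*, *riteg*); -ere when the stem ends in a vowel (*eogjo*, *busba*).
*pozajub* — final sound /b/ (a voiced consonant) → -ro → *pozajubro*.

pozajubro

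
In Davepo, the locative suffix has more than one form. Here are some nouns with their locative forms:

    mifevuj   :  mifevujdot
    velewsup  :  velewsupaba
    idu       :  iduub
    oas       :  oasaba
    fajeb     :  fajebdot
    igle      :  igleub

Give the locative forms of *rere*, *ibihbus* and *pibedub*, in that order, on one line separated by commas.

The suffix is conditioned by the final sound: -aba when the stem ends in a voiceless consonant (*velewsup*, *oas*); -dot when the stem ends in a voiced consonant (*mifevuj*, *fajeb*); -ub when the stem ends in a vowel (*idu*, *igle*).
*rere*: final sound = /e/, a vowel → -ub → *rereub*.
The final sound of *ibihbus* is /s/, which is a voiceless consonant, so the suffix is -aba, giving *ibihbusaba*.
*pibedub* — final sound /b/ (a voiced consonant) → -dot → *pibedubdot*.

rereub, ibihbusaba, pibedubdot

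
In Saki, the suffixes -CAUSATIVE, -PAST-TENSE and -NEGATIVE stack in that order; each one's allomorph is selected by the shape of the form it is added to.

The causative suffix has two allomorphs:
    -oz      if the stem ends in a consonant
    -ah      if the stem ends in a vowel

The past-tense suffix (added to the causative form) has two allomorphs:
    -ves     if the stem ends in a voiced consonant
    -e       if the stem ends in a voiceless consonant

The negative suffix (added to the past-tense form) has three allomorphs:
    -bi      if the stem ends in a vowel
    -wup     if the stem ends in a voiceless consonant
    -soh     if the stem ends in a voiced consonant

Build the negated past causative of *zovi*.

The final sound of *zovi* is /i/, which is a vowel, so the causative suffix is -ah, giving *zoviah*.
Since the final consonant of the causative form *zoviah* is /h/ (voiceless), it takes -e, giving *zoviahe*.
The final sound of the past-tense form *zoviahe* is /e/, which is a vowel, so the negative suffix is -bi, giving *zoviahebi*.

zoviahebi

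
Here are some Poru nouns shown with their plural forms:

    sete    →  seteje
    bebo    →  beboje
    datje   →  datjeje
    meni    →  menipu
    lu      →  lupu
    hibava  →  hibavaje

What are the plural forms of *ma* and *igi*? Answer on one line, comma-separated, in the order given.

maje, igipu

The alternation tracks the last vowel of the stem — -pu when the last vowel of the stem is a high vowel (*meni*, *lu*); -je when the last vowel of the stem is a non-high vowel (*sete*, *bebo*, *datje*, *hibava*).
*ma* — last vowel /a/ (a non-high vowel) → -je → *maje*.
Since the last vowel of *igi* is /i/ (a high vowel), it takes -pu, giving *igipu*.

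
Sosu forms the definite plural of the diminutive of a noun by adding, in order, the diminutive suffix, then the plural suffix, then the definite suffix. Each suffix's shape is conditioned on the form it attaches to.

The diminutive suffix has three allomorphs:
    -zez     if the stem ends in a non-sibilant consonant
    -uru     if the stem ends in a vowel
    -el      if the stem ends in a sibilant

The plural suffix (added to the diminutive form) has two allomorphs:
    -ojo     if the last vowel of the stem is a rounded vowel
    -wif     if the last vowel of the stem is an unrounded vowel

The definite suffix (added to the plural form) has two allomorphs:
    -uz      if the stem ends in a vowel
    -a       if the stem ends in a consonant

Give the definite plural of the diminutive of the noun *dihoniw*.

Since the final sound of *dihoniw* is /w/ (a non-sibilant consonant), it takes -zez, giving *dihoniwzez*.
Since the last vowel of the diminutive form *dihoniwzez* is /e/ (an unrounded vowel), it takes -wif, giving *dihoniwzezwif*.
The plural form *dihoniwzezwif*: final sound = /f/, a consonant → -a → *dihoniwzezwifa*.

dihoniwzezwifa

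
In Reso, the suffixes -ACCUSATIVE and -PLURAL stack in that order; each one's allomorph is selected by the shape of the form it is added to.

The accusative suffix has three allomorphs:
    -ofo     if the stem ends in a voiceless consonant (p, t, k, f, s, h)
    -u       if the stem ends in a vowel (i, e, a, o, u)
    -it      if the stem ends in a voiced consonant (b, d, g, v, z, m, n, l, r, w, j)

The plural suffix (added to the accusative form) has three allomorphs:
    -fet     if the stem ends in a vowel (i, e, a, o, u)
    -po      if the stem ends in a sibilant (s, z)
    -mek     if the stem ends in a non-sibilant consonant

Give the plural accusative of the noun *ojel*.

ojelitmek

*ojel*: final sound = /l/, a voiced consonant → -it → *ojelit*.
Since the final sound of the accusative form *ojelit* is /t/ (a non-sibilant consonant), it takes -mek, giving *ojelitmek*.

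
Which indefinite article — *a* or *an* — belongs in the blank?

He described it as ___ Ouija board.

a

The indefinite article is chosen by the initial *sound* of the following word, not its spelling.
*Ouija* begins with the sound /wiː/ (pronounced /ˈwiːdʒə/) — a consonant sound.
So the article is *a*: He described it as a Ouija board.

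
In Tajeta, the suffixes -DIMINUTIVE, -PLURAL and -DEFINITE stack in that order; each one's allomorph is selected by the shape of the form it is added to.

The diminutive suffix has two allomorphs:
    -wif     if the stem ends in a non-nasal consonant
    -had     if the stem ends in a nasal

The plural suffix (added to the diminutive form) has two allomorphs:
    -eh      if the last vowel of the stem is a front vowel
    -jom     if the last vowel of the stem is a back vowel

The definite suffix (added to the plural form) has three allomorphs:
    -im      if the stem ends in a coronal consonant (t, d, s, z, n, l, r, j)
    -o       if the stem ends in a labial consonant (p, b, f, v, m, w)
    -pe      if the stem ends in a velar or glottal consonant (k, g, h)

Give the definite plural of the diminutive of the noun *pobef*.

pobefwifehpe

*pobef* — final consonant /f/ (non-nasal) → -wif → *pobefwif*.
The diminutive form *pobefwif* — last vowel /i/ (a front vowel) → -eh → *pobefwifeh*.
The final consonant of the plural form *pobefwifeh* is /h/, which is velar/glottal, so the definite suffix is -pe, giving *pobefwifehpe*.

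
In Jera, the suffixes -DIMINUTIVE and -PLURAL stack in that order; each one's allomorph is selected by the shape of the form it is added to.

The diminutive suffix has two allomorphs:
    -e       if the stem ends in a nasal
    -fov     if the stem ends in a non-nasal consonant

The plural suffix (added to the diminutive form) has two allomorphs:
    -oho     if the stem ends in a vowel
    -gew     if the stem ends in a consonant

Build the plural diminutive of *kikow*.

kikowfovgew

Since the final consonant of *kikow* is /w/ (non-nasal), it takes -fov, giving *kikowfov*.
The final sound of the diminutive form *kikowfov* is /v/, which is a consonant, so the plural suffix is -gew, giving *kikowfovgew*.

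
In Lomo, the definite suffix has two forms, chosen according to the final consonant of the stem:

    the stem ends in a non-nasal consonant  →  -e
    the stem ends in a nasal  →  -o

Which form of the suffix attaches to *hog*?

-e

The final consonant of *hog* is /g/, which is non-nasal, so the suffix is -e.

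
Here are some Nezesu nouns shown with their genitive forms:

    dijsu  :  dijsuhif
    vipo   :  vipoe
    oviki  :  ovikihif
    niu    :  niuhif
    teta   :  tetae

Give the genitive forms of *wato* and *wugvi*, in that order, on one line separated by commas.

watoe, wugvihif

The pattern is height harmony: -hif when the last vowel of the stem is a high vowel (*dijsu*, *oviki*, *niu*); -e when the last vowel of the stem is a non-high vowel (*vipo*, *teta*).
*wato* — last vowel /o/ (a non-high vowel) → -e → *watoe*.
*wugvi* — last vowel /i/ (a high vowel) → -hif → *wugvihif*.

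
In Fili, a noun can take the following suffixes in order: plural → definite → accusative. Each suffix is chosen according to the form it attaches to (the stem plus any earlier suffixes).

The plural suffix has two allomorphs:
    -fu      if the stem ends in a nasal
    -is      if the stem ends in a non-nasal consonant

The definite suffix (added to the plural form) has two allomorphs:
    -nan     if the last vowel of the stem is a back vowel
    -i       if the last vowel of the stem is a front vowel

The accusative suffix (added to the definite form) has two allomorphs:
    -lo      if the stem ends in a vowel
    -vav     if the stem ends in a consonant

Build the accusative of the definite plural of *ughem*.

ughemfunanvav

*ughem*: final consonant = /m/, a nasal → -fu → *ughemfu*.
The last vowel of the plural form *ughemfu* is /u/, which is a back vowel, so the definite suffix is -nan, giving *ughemfunan*.
Since the final sound of the definite form *ughemfunan* is /n/ (a consonant), it takes -vav, giving *ughemfunanvav*.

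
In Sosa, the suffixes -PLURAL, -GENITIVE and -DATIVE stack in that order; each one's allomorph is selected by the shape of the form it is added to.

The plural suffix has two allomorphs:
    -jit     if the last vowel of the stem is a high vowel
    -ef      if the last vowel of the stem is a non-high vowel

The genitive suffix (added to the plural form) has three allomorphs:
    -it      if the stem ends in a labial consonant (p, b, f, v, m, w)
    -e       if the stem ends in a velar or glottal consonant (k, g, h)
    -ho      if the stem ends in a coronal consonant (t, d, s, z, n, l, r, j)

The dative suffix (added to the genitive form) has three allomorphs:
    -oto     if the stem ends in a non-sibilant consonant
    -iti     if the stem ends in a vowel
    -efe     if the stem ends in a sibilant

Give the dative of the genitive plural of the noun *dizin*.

dizinjithoiti

*dizin* — last vowel /i/ (a high vowel) → -jit → *dizinjit*.
The final consonant of the plural form *dizinjit* is /t/, which is coronal, so the genitive suffix is -ho, giving *dizinjitho*.
The genitive form *dizinjitho*: final sound = /o/, a vowel → -iti → *dizinjithoiti*.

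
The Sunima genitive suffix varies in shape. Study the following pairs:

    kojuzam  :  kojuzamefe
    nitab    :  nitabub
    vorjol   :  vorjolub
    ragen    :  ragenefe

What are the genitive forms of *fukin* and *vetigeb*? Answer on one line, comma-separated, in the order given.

The pattern is nasality of the final consonant: -efe when the stem ends in a nasal (*kojuzam*, *ragen*); -ub when the stem ends in a non-nasal consonant (*nitab*, *vorjol*).
The final consonant of *fukin* is /n/, which is a nasal, so the suffix is -efe, giving *fukinefe*.
*vetigeb* — final consonant /b/ (non-nasal) → -ub → *vetigebub*.

fukinefe, vetigebub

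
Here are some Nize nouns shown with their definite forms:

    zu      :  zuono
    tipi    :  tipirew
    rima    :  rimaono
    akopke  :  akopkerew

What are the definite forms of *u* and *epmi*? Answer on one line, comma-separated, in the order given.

The alternation tracks the last vowel of the stem — -rew when the last vowel of the stem is a front vowel (*tipi*, *akopke*); -ono when the last vowel of the stem is a back vowel (*zu*, *rima*).
The last vowel of *u* is /u/, which is a back vowel, so the suffix is -ono, giving *uono*.
The last vowel of *epmi* is /i/, which is a front vowel, so the suffix is -rew, giving *epmirew*.

uono, epmirew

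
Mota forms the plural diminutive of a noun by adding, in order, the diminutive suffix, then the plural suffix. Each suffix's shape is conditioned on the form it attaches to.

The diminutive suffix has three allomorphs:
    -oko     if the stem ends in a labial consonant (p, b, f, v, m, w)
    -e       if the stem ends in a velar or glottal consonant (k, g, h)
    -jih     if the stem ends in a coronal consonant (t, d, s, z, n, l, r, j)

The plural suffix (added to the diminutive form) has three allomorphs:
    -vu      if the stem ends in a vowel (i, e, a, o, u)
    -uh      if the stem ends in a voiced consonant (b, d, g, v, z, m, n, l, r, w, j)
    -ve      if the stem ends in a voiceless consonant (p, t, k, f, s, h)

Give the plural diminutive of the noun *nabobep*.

The final consonant of *nabobep* is /p/, which is labial, so the diminutive suffix is -oko, giving *nabobepoko*.
The final sound of the diminutive form *nabobepoko* is /o/, which is a vowel, so the plural suffix is -vu, giving *nabobepokovu*.

nabobepokovu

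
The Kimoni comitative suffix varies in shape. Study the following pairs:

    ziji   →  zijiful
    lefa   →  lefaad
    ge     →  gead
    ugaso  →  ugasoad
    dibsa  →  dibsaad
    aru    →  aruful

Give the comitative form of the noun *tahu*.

The suffix is conditioned by the last vowel: -ful when the last vowel of the stem is a high vowel (*ziji*, *aru*); -ad when the last vowel of the stem is a non-high vowel (*lefa*, *ge*, *ugaso*, *dibsa*).
The last vowel of *tahu* is /u/, which is a high vowel, so the suffix is -ful, giving *tahuful*.

tahuful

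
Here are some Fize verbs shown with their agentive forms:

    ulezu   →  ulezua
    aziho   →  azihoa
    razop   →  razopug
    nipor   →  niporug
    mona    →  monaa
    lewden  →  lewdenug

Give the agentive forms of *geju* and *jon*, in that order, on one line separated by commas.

gejua, jonug

The pattern is consonant vs. vowel: -ug when the stem ends in a consonant (*razop*, *nipor*, *lewden*); -a when the stem ends in a vowel (*ulezu*, *aziho*, *mona*).
*geju*: final sound = /u/, a vowel → -a → *gejua*.
*jon* — final sound /n/ (a consonant) → -ug → *jonug*.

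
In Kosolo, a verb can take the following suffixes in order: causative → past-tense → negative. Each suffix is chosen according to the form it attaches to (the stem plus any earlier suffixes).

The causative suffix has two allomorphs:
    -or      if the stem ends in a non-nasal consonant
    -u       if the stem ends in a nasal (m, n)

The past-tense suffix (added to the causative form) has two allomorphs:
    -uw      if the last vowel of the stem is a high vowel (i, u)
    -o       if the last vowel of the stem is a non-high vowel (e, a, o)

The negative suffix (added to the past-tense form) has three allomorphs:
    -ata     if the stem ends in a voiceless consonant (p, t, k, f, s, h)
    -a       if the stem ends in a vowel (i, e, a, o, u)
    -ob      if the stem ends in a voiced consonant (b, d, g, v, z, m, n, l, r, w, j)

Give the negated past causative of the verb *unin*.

uninuuwob

The final consonant of *unin* is /n/, which is a nasal, so the causative suffix is -u, giving *uninu*.
The causative form *uninu*: last vowel = /u/, a high vowel → -uw → *uninuuw*.
The final sound of the past-tense form *uninuuw* is /w/, which is a voiced consonant, so the negative suffix is -ob, giving *uninuuwob*.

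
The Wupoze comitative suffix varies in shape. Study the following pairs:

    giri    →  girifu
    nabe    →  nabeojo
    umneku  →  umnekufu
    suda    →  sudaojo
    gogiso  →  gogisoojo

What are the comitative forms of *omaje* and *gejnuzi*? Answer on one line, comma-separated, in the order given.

Looking at the last vowel of each stem: -fu when the last vowel of the stem is a high vowel (*giri*, *umneku*); -ojo when the last vowel of the stem is a non-high vowel (*nabe*, *suda*, *gogiso*).
*omaje* — last vowel /e/ (a non-high vowel) → -ojo → *omajeojo*.
*gejnuzi* — last vowel /i/ (a high vowel) → -fu → *gejnuzifu*.

omajeojo, gejnuzifu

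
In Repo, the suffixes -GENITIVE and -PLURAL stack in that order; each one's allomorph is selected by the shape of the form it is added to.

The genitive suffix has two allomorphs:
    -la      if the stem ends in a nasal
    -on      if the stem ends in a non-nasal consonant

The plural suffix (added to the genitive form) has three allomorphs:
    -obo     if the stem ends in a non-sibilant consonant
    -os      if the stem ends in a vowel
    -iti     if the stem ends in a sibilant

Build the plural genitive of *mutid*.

Since the final consonant of *mutid* is /d/ (non-nasal), it takes -on, giving *mutidon*.
The genitive form *mutidon*: final sound = /n/, a non-sibilant consonant → -obo → *mutidonobo*.

mutidonobo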